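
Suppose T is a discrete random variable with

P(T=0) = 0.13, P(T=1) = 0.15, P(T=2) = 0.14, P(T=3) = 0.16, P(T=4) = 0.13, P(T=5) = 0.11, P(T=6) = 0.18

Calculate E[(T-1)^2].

E[(T-1)^2] = Σ (t-1)^2·P(T=t)
 = 1·0.13 + 0·0.15 + 1·0.14 + 4·0.16 + 9·0.13 + 16·0.11 + 25·0.18
 = 0.13 + 0 + 0.14 + 0.64 + 1.17 + 1.76 + 4.5
 = 8.34

8.34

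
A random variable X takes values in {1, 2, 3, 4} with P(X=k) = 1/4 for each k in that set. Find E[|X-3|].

E[|X-3|] = Σ |x-3|·P(X=x)
 = 2·1/4 + 1·1/4 + 0·1/4 + 1·1/4
 = 1/2 + 1/4 + 0 + 1/4
 = 1

1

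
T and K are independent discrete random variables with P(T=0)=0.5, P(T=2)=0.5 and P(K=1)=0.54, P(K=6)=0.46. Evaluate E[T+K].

4.3

E[T+K] = Σ_t Σ_k (t+k) · P(T=t)P(K=k)
 = 1·0.27 + 6·0.23 + 3·0.27 + 8·0.23
 = 0.27 + 1.38 + 0.81 + 1.84
 = 4.3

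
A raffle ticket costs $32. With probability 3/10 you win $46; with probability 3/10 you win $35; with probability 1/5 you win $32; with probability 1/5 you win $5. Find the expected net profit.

E[payout] = 46·3/10 + 35·3/10 + 32·1/5 + 5·1/5
 = 69/5 + 21/2 + 32/5 + 1
 = 317/10
Net = 317/10 - 32 = -3/10

-0.3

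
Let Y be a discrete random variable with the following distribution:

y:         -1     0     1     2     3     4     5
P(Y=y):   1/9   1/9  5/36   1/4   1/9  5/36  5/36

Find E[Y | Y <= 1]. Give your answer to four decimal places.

P(Y <= 1) = 1/9 + 1/9 + 5/36 = 13/36.
E[Y | Y <= 1] = [(-1)·1/9 + 0·1/9 + 1·5/36] / (13/36)
 = 1/36 / (13/36)
 = 1/13

0.0769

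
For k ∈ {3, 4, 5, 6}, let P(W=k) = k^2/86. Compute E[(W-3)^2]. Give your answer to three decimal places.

5.116

E[(W-3)^2] = Σ (w-3)^2·P(W=w)
 = 0·9/86 + 1·8/43 + 4·25/86 + 9·18/43
 = 0 + 8/43 + 50/43 + 162/43
 = 220/43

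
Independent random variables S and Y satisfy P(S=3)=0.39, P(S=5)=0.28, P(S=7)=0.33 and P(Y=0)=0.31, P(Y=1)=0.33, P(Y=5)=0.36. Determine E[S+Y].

7.01

E[S+Y] = Σ_s Σ_y (s+y) · P(S=s)P(Y=y)
 = 3·0.1209 + 4·0.1287 + 8·0.1404 + 5·0.0868 + 6·0.0924 + 10·0.1008 + 7·0.1023 + 8·0.1089 + 12·0.1188
 = 0.3627 + 0.5148 + 1.1232 + 0.434 + 0.5544 + 1.008 + 0.7161 + 0.8712 + 1.4256
 = 7.01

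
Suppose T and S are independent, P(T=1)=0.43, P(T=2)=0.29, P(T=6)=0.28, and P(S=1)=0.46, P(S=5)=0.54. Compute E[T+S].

5.85

E[T+S] = Σ_t Σ_s (t+s) · P(T=t)P(S=s)
 = 2·0.1978 + 6·0.2322 + 3·0.1334 + 7·0.1566 + 7·0.1288 + 11·0.1512
 = 0.3956 + 1.3932 + 0.4002 + 1.0962 + 0.9016 + 1.6632
 = 5.85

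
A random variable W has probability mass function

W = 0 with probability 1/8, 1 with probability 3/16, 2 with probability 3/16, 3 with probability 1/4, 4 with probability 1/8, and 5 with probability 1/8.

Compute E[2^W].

9.25

E[2^W] = Σ 2^w·P(W=w)
 = 1·1/8 + 2·3/16 + 4·3/16 + 8·1/4 + 16·1/8 + 32·1/8
 = 1/8 + 3/8 + 3/4 + 2 + 2 + 4
 = 37/4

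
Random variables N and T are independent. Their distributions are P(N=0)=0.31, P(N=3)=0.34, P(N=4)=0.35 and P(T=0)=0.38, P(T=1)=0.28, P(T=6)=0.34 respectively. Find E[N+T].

4.74

E[N+T] = Σ_n Σ_t (n+t) · P(N=n)P(T=t)
 = 0·0.1178 + 1·0.0868 + 6·0.1054 + 3·0.1292 + 4·0.0952 + 9·0.1156 + 4·0.133 + 5·0.098 + 10·0.119
 = 0 + 0.0868 + 0.6324 + 0.3876 + 0.3808 + 1.0404 + 0.532 + 0.49 + 1.19
 = 4.74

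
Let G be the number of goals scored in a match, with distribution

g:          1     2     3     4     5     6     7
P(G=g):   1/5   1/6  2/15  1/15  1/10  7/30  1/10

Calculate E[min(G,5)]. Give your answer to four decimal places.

3.3667

E[min(G,5)] = Σ min(g,5)·P(G=g)
 = 1·1/5 + 2·1/6 + 3·2/15 + 4·1/15 + 5·1/10 + 5·7/30 + 5·1/10
 = 1/5 + 1/3 + 2/5 + 4/15 + 1/2 + 7/6 + 1/2
 = 101/30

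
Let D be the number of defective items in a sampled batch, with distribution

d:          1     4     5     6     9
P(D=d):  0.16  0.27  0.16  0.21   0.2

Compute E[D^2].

32.24

E[D^2] = Σ d^2·P(D=d)
 = 1·0.16 + 16·0.27 + 25·0.16 + 36·0.21 + 81·0.2
 = 0.16 + 4.32 + 4 + 7.56 + 16.2
 = 32.24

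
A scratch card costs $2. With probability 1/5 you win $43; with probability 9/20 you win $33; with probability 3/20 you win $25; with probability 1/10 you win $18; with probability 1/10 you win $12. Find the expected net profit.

E[payout] = 43·1/5 + 33·9/20 + 25·3/20 + 18·1/10 + 12·1/10
 = 43/5 + 297/20 + 15/4 + 9/5 + 6/5
 = 151/5
Net = 151/5 - 2 = 141/5

28.2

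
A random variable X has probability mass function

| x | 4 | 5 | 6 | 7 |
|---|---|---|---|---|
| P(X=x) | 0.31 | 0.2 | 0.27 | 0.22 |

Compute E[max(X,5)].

5.71

E[max(X,5)] = Σ max(x,5)·P(X=x)
 = 5·0.31 + 5·0.2 + 6·0.27 + 7·0.22
 = 1.55 + 1 + 1.62 + 1.54
 = 5.71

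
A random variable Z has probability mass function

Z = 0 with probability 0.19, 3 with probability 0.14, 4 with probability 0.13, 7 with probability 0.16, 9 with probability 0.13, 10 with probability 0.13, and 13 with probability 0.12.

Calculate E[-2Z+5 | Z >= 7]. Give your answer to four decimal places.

P(Z >= 7) = 0.16 + 0.13 + 0.13 + 0.12 = 0.54.
E[-2Z+5 | Z >= 7] = [(-9)·0.16 + (-13)·0.13 + (-15)·0.13 + (-21)·0.12] / 0.54
 = -7.6 / 0.54
 = -380/27

-14.0741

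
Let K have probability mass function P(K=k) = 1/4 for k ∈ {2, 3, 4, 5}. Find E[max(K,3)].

3.75

E[max(K,3)] = Σ max(k,3)·P(K=k)
 = 3·1/4 + 3·1/4 + 4·1/4 + 5·1/4
 = 3/4 + 3/4 + 1 + 5/4
 = 15/4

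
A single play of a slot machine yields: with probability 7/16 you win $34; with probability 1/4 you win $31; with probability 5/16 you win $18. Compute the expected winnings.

E[payout] = 34·7/16 + 31·1/4 + 18·5/16
 = 119/8 + 31/4 + 45/8
 = 113/4

28.25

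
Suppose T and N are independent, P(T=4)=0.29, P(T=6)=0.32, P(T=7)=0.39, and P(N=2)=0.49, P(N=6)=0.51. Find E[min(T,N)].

E[min(T,N)] = Σ_t Σ_n min(t,n) · P(T=t)P(N=n)
 = 2·0.1421 + 4·0.1479 + 2·0.1568 + 6·0.1632 + 2·0.1911 + 6·0.1989
 = 0.2842 + 0.5916 + 0.3136 + 0.9792 + 0.3822 + 1.1934
 = 3.7442

3.7442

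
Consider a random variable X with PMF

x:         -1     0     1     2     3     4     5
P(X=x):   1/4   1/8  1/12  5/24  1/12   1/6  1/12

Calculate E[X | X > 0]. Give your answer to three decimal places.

2.933

P(X > 0) = 1/12 + 5/24 + 1/12 + 1/6 + 1/12 = 5/8.
E[X | X > 0] = [1·1/12 + 2·5/24 + 3·1/12 + 4·1/6 + 5·1/12] / (5/8)
 = 11/6 / (5/8)
 = 44/15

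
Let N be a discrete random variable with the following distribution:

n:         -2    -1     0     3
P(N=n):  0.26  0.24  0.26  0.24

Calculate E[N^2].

E[N^2] = Σ n^2·P(N=n)
 = 4·0.26 + 1·0.24 + 0·0.26 + 9·0.24
 = 1.04 + 0.24 + 0 + 2.16
 = 3.44

3.44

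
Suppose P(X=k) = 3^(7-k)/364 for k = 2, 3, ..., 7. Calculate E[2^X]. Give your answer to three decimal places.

E[2^X] = Σ 2^x·P(X=x)
 = 4·243/364 + 8·81/364 + 16·27/364 + 32·9/364 + 64·3/364 + 128·1/364
 = 243/91 + 162/91 + 108/91 + 72/91 + 48/91 + 32/91
 = 95/13

7.308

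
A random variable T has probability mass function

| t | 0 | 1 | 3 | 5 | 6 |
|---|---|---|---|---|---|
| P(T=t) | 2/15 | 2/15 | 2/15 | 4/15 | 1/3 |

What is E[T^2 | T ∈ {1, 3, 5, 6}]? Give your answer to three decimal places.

P(T ∈ {1, 3, 5, 6}) = 2/15 + 2/15 + 4/15 + 1/3 = 13/15.
E[T^2 | T ∈ {1, 3, 5, 6}] = [1·2/15 + 9·2/15 + 25·4/15 + 36·1/3] / (13/15)
 = 20 / (13/15)
 = 300/13

23.077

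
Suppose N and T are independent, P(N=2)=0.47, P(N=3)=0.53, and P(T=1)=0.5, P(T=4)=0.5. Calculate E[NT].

E[NT] = Σ_n Σ_t nt · P(N=n)P(T=t)
 = 2·0.235 + 8·0.235 + 3·0.265 + 12·0.265
 = 0.47 + 1.88 + 0.795 + 3.18
 = 6.325

6.325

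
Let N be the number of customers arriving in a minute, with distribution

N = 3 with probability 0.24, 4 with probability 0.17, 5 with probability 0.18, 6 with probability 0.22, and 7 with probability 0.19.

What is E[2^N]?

48.8

E[2^N] = Σ 2^n·P(N=n)
 = 8·0.24 + 16·0.17 + 32·0.18 + 64·0.22 + 128·0.19
 = 1.92 + 2.72 + 5.76 + 14.08 + 24.32
 = 48.8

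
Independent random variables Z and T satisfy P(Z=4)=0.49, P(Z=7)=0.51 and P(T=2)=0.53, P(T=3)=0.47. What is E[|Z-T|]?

E[|Z-T|] = Σ_z Σ_t |z-t| · P(Z=z)P(T=t)
 = 2·0.2597 + 1·0.2303 + 5·0.2703 + 4·0.2397
 = 0.5194 + 0.2303 + 1.3515 + 0.9588
 = 3.06

3.06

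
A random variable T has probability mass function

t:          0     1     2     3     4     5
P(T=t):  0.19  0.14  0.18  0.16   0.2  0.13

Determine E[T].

2.43

E[T] = Σ t·P(T=t)
 = 0·0.19 + 1·0.14 + 2·0.18 + 3·0.16 + 4·0.2 + 5·0.13
 = 0 + 0.14 + 0.36 + 0.48 + 0.8 + 0.65
 = 2.43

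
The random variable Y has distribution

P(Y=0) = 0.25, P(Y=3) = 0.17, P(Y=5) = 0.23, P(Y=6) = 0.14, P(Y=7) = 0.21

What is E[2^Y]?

E[2^Y] = Σ 2^y·P(Y=y)
 = 1·0.25 + 8·0.17 + 32·0.23 + 64·0.14 + 128·0.21
 = 0.25 + 1.36 + 7.36 + 8.96 + 26.88
 = 44.81

44.81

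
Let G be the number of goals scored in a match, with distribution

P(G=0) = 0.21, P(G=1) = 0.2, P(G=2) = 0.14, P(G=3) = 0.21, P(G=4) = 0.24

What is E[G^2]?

6.49

E[G^2] = Σ g^2·P(G=g)
 = 0·0.21 + 1·0.2 + 4·0.14 + 9·0.21 + 16·0.24
 = 0 + 0.2 + 0.56 + 1.89 + 3.84
 = 6.49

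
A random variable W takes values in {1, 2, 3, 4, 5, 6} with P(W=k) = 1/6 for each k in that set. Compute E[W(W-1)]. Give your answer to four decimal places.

E[W(W-1)] = Σ w(w-1)·P(W=w)
 = 0·1/6 + 2·1/6 + 6·1/6 + 12·1/6 + 20·1/6 + 30·1/6
 = 0 + 1/3 + 1 + 2 + 10/3 + 5
 = 35/3

11.6667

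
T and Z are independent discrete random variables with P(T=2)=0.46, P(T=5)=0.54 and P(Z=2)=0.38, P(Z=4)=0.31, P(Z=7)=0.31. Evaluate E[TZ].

E[TZ] = Σ_t Σ_z tz · P(T=t)P(Z=z)
 = 4·0.1748 + 8·0.1426 + 14·0.1426 + 10·0.2052 + 20·0.1674 + 35·0.1674
 = 0.6992 + 1.1408 + 1.9964 + 2.052 + 3.348 + 5.859
 = 15.0954

15.0954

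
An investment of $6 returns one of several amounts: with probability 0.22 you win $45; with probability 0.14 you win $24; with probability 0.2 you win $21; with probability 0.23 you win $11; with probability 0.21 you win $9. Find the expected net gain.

E[payout] = 45·0.22 + 24·0.14 + 21·0.2 + 11·0.23 + 9·0.21
 = 9.9 + 3.36 + 4.2 + 2.53 + 1.89
 = 21.88
Net = 21.88 - 6 = 15.88

15.88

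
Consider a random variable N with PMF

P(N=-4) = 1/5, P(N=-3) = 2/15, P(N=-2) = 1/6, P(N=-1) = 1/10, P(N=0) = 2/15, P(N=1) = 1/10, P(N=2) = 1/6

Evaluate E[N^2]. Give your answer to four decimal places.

E[N^2] = Σ n^2·P(N=n)
 = 16·1/5 + 9·2/15 + 4·1/6 + 1·1/10 + 0·2/15 + 1·1/10 + 4·1/6
 = 16/5 + 6/5 + 2/3 + 1/10 + 0 + 1/10 + 2/3
 = 89/15

5.9333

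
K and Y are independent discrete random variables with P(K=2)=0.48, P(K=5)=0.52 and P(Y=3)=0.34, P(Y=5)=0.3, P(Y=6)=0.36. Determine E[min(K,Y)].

E[min(K,Y)] = Σ_k Σ_y min(k,y) · P(K=k)P(Y=y)
 = 2·0.1632 + 2·0.144 + 2·0.1728 + 3·0.1768 + 5·0.156 + 5·0.1872
 = 0.3264 + 0.288 + 0.3456 + 0.5304 + 0.78 + 0.936
 = 3.2064

3.2064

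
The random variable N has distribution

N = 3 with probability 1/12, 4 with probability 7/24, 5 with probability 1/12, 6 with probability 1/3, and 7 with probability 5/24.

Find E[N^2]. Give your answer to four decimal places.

E[N^2] = Σ n^2·P(N=n)
 = 9·1/12 + 16·7/24 + 25·1/12 + 36·1/3 + 49·5/24
 = 3/4 + 14/3 + 25/12 + 12 + 245/24
 = 713/24

29.7083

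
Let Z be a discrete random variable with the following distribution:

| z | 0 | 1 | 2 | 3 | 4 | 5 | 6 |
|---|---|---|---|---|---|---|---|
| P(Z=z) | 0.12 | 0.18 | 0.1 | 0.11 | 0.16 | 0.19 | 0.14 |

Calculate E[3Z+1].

10.42

E[3Z+1] = Σ (3z+1)·P(Z=z)
 = 1·0.12 + 4·0.18 + 7·0.1 + 10·0.11 + 13·0.16 + 16·0.19 + 19·0.14
 = 0.12 + 0.72 + 0.7 + 1.1 + 2.08 + 3.04 + 2.66
 = 10.42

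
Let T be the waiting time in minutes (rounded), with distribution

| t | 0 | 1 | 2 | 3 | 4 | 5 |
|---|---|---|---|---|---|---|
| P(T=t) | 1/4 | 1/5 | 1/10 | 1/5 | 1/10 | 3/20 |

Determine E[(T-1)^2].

E[(T-1)^2] = Σ (t-1)^2·P(T=t)
 = 1·1/4 + 0·1/5 + 1·1/10 + 4·1/5 + 9·1/10 + 16·3/20
 = 1/4 + 0 + 1/10 + 4/5 + 9/10 + 12/5
 = 89/20

4.45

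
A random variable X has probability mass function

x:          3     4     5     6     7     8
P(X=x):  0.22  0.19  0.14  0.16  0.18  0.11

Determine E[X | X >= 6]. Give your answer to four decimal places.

P(X >= 6) = 0.16 + 0.18 + 0.11 = 0.45.
E[X | X >= 6] = [6·0.16 + 7·0.18 + 8·0.11] / 0.45
 = 3.1 / 0.45
 = 62/9

6.8889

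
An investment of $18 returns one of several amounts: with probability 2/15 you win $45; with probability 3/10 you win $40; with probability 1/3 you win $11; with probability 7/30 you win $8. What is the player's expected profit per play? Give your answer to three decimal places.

E[payout] = 45·2/15 + 40·3/10 + 11·1/3 + 8·7/30
 = 6 + 12 + 11/3 + 28/15
 = 353/15
Net = 353/15 - 18 = 83/15

5.533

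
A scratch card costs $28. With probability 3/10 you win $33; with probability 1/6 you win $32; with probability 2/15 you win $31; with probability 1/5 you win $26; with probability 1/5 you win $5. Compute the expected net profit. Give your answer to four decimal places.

-2.4333

E[payout] = 33·3/10 + 32·1/6 + 31·2/15 + 26·1/5 + 5·1/5
 = 99/10 + 16/3 + 62/15 + 26/5 + 1
 = 767/30
Net = 767/30 - 28 = -73/30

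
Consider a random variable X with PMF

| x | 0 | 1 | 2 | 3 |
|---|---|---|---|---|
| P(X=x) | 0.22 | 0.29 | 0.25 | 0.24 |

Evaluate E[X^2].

3.45

E[X^2] = Σ x^2·P(X=x)
 = 0·0.22 + 1·0.29 + 4·0.25 + 9·0.24
 = 0 + 0.29 + 1 + 2.16
 = 3.45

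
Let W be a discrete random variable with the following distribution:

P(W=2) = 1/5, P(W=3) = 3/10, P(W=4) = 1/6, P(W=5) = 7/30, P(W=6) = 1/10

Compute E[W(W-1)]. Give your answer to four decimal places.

E[W(W-1)] = Σ w(w-1)·P(W=w)
 = 2·1/5 + 6·3/10 + 12·1/6 + 20·7/30 + 30·1/10
 = 2/5 + 9/5 + 2 + 14/3 + 3
 = 178/15

11.8667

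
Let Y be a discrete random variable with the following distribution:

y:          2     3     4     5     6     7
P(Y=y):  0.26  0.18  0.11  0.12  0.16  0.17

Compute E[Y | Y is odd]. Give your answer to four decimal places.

P(Y is odd) = 0.18 + 0.12 + 0.17 = 0.47.
E[Y | Y is odd] = [3·0.18 + 5·0.12 + 7·0.17] / 0.47
 = 2.33 / 0.47
 = 233/47

4.9574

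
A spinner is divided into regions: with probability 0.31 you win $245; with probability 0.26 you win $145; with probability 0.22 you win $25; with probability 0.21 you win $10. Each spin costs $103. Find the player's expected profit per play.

18.25

E[payout] = 245·0.31 + 145·0.26 + 25·0.22 + 10·0.21
 = 75.95 + 37.7 + 5.5 + 2.1
 = 121.25
Net = 121.25 - 103 = 18.25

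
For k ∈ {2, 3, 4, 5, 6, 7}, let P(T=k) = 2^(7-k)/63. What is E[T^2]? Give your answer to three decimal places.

E[T^2] = Σ t^2·P(T=t)
 = 4·32/63 + 9·16/63 + 16·8/63 + 25·4/63 + 36·2/63 + 49·1/63
 = 128/63 + 16/7 + 128/63 + 100/63 + 8/7 + 7/9
 = 69/7

9.857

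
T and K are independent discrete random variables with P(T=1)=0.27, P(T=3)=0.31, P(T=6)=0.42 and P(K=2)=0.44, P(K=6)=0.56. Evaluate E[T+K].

E[T+K] = Σ_t Σ_k (t+k) · P(T=t)P(K=k)
 = 3·0.1188 + 7·0.1512 + 5·0.1364 + 9·0.1736 + 8·0.1848 + 12·0.2352
 = 0.3564 + 1.0584 + 0.682 + 1.5624 + 1.4784 + 2.8224
 = 7.96

7.96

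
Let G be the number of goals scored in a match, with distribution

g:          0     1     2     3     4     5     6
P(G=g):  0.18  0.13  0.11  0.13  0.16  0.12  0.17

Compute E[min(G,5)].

2.83

E[min(G,5)] = Σ min(g,5)·P(G=g)
 = 0·0.18 + 1·0.13 + 2·0.11 + 3·0.13 + 4·0.16 + 5·0.12 + 5·0.17
 = 0 + 0.13 + 0.22 + 0.39 + 0.64 + 0.6 + 0.85
 = 2.83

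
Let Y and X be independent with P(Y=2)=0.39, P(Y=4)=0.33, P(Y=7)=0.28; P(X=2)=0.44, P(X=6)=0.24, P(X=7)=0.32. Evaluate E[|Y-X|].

2.4472

E[|Y-X|] = Σ_y Σ_x |y-x| · P(Y=y)P(X=x)
 = 0·0.1716 + 4·0.0936 + 5·0.1248 + 2·0.1452 + 2·0.0792 + 3·0.1056 + 5·0.1232 + 1·0.0672 + 0·0.0896
 = 0 + 0.3744 + 0.624 + 0.2904 + 0.1584 + 0.3168 + 0.616 + 0.0672 + 0
 = 2.4472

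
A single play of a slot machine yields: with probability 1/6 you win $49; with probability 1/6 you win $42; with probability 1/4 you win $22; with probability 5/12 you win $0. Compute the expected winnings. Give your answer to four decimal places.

20.6667

E[payout] = 49·1/6 + 42·1/6 + 22·1/4 + 0·5/12
 = 49/6 + 7 + 11/2 + 0
 = 62/3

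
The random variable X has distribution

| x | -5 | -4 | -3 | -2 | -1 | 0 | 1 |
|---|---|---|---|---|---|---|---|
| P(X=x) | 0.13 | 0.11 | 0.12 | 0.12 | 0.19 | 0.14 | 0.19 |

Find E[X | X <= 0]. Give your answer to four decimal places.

P(X <= 0) = 0.13 + 0.11 + 0.12 + 0.12 + 0.19 + 0.14 = 0.81.
E[X | X <= 0] = [(-5)·0.13 + (-4)·0.11 + (-3)·0.12 + (-2)·0.12 + (-1)·0.19 + 0·0.14] / 0.81
 = -1.88 / 0.81
 = -188/81

-2.3210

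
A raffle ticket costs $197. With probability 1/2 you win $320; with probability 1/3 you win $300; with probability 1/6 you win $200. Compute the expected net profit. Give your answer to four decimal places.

96.3333

E[payout] = 320·1/2 + 300·1/3 + 200·1/6
 = 160 + 100 + 100/3
 = 880/3
Net = 880/3 - 197 = 289/3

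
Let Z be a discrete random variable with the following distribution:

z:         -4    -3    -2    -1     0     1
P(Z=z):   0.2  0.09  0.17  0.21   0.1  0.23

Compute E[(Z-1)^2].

8.91

E[(Z-1)^2] = Σ (z-1)^2·P(Z=z)
 = 25·0.2 + 16·0.09 + 9·0.17 + 4·0.21 + 1·0.1 + 0·0.23
 = 5 + 1.44 + 1.53 + 0.84 + 0.1 + 0
 = 8.91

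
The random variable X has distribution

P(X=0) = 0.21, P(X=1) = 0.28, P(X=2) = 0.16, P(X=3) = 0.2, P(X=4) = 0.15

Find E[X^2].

5.12

E[X^2] = Σ x^2·P(X=x)
 = 0·0.21 + 1·0.28 + 4·0.16 + 9·0.2 + 16·0.15
 = 0 + 0.28 + 0.64 + 1.8 + 2.4
 = 5.12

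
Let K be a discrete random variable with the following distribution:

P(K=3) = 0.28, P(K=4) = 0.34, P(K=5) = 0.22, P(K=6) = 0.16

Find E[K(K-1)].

E[K(K-1)] = Σ k(k-1)·P(K=k)
 = 6·0.28 + 12·0.34 + 20·0.22 + 30·0.16
 = 1.68 + 4.08 + 4.4 + 4.8
 = 14.96

14.96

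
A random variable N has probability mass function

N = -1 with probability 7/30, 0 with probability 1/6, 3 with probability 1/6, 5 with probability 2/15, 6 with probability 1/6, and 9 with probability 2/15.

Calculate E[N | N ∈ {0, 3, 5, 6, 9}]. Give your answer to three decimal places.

P(N ∈ {0, 3, 5, 6, 9}) = 1/6 + 1/6 + 2/15 + 1/6 + 2/15 = 23/30.
E[N | N ∈ {0, 3, 5, 6, 9}] = [0·1/6 + 3·1/6 + 5·2/15 + 6·1/6 + 9·2/15] / (23/30)
 = 101/30 / (23/30)
 = 101/23

4.391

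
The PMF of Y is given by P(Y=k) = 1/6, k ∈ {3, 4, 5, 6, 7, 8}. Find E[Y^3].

214.5

E[Y^3] = Σ y^3·P(Y=y)
 = 27·1/6 + 64·1/6 + 125·1/6 + 216·1/6 + 343·1/6 + 512·1/6
 = 9/2 + 32/3 + 125/6 + 36 + 343/6 + 256/3
 = 429/2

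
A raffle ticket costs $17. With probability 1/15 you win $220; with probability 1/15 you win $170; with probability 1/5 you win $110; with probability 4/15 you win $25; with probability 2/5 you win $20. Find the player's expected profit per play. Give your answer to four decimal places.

E[payout] = 220·1/15 + 170·1/15 + 110·1/5 + 25·4/15 + 20·2/5
 = 44/3 + 34/3 + 22 + 20/3 + 8
 = 188/3
Net = 188/3 - 17 = 137/3

45.6667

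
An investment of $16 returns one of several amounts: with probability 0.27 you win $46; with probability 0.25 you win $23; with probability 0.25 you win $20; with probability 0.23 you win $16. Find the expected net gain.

10.85

E[payout] = 46·0.27 + 23·0.25 + 20·0.25 + 16·0.23
 = 12.42 + 5.75 + 5 + 3.68
 = 26.85
Net = 26.85 - 16 = 10.85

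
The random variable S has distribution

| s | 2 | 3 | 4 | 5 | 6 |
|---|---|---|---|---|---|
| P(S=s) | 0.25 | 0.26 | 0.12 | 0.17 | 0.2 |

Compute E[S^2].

16.71

E[S^2] = Σ s^2·P(S=s)
 = 4·0.25 + 9·0.26 + 16·0.12 + 25·0.17 + 36·0.2
 = 1 + 2.34 + 1.92 + 4.25 + 7.2
 = 16.71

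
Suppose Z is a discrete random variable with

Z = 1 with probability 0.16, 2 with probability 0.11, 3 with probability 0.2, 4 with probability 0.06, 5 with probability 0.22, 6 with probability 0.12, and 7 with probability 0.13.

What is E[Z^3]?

108.29

E[Z^3] = Σ z^3·P(Z=z)
 = 1·0.16 + 8·0.11 + 27·0.2 + 64·0.06 + 125·0.22 + 216·0.12 + 343·0.13
 = 0.16 + 0.88 + 5.4 + 3.84 + 27.5 + 25.92 + 44.59
 = 108.29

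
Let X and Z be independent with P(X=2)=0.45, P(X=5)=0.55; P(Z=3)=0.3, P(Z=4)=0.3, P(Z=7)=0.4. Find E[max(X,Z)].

5.395

E[max(X,Z)] = Σ_x Σ_z max(x,z) · P(X=x)P(Z=z)
 = 3·0.135 + 4·0.135 + 7·0.18 + 5·0.165 + 5·0.165 + 7·0.22
 = 0.405 + 0.54 + 1.26 + 0.825 + 0.825 + 1.54
 = 5.395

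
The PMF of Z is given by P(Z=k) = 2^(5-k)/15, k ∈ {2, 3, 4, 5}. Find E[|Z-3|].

E[|Z-3|] = Σ |z-3|·P(Z=z)
 = 1·8/15 + 0·4/15 + 1·2/15 + 2·1/15
 = 8/15 + 0 + 2/15 + 2/15
 = 4/5

0.8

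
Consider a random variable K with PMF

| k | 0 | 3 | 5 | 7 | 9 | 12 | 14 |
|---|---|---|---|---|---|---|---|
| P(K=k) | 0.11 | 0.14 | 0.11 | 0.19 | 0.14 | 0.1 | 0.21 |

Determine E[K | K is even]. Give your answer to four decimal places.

9.8571

P(K is even) = 0.11 + 0.1 + 0.21 = 0.42.
E[K | K is even] = [0·0.11 + 12·0.1 + 14·0.21] / 0.42
 = 4.14 / 0.42
 = 69/7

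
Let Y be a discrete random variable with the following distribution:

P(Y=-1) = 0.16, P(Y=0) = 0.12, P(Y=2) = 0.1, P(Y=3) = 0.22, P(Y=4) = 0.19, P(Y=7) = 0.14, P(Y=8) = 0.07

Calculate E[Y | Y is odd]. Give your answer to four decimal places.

P(Y is odd) = 0.16 + 0.22 + 0.14 = 0.52.
E[Y | Y is odd] = [(-1)·0.16 + 3·0.22 + 7·0.14] / 0.52
 = 1.48 / 0.52
 = 37/13

2.8462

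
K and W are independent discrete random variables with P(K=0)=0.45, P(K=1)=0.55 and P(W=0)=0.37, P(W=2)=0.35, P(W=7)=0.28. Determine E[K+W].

3.21

E[K+W] = Σ_k Σ_w (k+w) · P(K=k)P(W=w)
 = 0·0.1665 + 2·0.1575 + 7·0.126 + 1·0.2035 + 3·0.1925 + 8·0.154
 = 0 + 0.315 + 0.882 + 0.2035 + 0.5775 + 1.232
 = 3.21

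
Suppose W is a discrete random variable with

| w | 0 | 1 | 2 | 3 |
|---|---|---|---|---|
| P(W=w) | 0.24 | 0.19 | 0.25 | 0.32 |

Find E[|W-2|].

E[|W-2|] = Σ |w-2|·P(W=w)
 = 2·0.24 + 1·0.19 + 0·0.25 + 1·0.32
 = 0.48 + 0.19 + 0 + 0.32
 = 0.99

0.99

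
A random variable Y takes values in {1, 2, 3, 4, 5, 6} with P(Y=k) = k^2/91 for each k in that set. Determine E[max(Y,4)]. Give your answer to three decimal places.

5.066

E[max(Y,4)] = Σ max(y,4)·P(Y=y)
 = 4·1/91 + 4·4/91 + 4·9/91 + 4·16/91 + 5·25/91 + 6·36/91
 = 4/91 + 16/91 + 36/91 + 64/91 + 125/91 + 216/91
 = 461/91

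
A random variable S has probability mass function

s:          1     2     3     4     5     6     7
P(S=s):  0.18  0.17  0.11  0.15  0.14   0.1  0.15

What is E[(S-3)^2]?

4.9

E[(S-3)^2] = Σ (s-3)^2·P(S=s)
 = 4·0.18 + 1·0.17 + 0·0.11 + 1·0.15 + 4·0.14 + 9·0.1 + 16·0.15
 = 0.72 + 0.17 + 0 + 0.15 + 0.56 + 0.9 + 2.4
 = 4.9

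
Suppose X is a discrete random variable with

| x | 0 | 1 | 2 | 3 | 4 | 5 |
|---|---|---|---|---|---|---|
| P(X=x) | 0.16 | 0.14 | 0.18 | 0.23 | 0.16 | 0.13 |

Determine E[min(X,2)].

1.54

E[min(X,2)] = Σ min(x,2)·P(X=x)
 = 0·0.16 + 1·0.14 + 2·0.18 + 2·0.23 + 2·0.16 + 2·0.13
 = 0 + 0.14 + 0.36 + 0.46 + 0.32 + 0.26
 = 1.54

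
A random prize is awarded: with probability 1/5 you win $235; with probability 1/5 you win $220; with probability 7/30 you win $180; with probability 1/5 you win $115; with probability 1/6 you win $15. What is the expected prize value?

158.5

E[payout] = 235·1/5 + 220·1/5 + 180·7/30 + 115·1/5 + 15·1/6
 = 47 + 44 + 42 + 23 + 5/2
 = 317/2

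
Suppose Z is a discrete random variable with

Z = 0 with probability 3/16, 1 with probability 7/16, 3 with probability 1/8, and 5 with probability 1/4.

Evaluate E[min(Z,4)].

E[min(Z,4)] = Σ min(z,4)·P(Z=z)
 = 0·3/16 + 1·7/16 + 3·1/8 + 4·1/4
 = 0 + 7/16 + 3/8 + 1
 = 29/16

1.8125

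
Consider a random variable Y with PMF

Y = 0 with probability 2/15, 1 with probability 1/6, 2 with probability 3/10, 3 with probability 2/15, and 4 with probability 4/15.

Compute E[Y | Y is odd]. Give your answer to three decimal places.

1.889

P(Y is odd) = 1/6 + 2/15 = 3/10.
E[Y | Y is odd] = [1·1/6 + 3·2/15] / (3/10)
 = 17/30 / (3/10)
 = 17/9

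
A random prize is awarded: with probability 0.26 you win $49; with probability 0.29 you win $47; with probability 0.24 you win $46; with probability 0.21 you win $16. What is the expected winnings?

E[payout] = 49·0.26 + 47·0.29 + 46·0.24 + 16·0.21
 = 12.74 + 13.63 + 11.04 + 3.36
 = 40.77

40.77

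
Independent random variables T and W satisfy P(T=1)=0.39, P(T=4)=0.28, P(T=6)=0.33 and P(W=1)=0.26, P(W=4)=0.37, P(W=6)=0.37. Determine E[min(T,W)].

2.5984

E[min(T,W)] = Σ_t Σ_w min(t,w) · P(T=t)P(W=w)
 = 1·0.1014 + 1·0.1443 + 1·0.1443 + 1·0.0728 + 4·0.1036 + 4·0.1036 + 1·0.0858 + 4·0.1221 + 6·0.1221
 = 0.1014 + 0.1443 + 0.1443 + 0.0728 + 0.4144 + 0.4144 + 0.0858 + 0.4884 + 0.7326
 = 2.5984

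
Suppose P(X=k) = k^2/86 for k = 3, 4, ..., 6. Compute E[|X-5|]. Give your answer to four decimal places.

0.8140

E[|X-5|] = Σ |x-5|·P(X=x)
 = 2·9/86 + 1·8/43 + 0·25/86 + 1·18/43
 = 9/43 + 8/43 + 0 + 18/43
 = 35/43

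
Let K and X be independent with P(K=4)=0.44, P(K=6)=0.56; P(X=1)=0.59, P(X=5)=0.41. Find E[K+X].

E[K+X] = Σ_k Σ_x (k+x) · P(K=k)P(X=x)
 = 5·0.2596 + 9·0.1804 + 7·0.3304 + 11·0.2296
 = 1.298 + 1.6236 + 2.3128 + 2.5256
 = 7.76

7.76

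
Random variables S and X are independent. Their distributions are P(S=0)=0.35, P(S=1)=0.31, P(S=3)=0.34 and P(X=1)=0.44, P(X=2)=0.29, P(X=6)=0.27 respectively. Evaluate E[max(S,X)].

E[max(S,X)] = Σ_s Σ_x max(s,x) · P(S=s)P(X=x)
 = 1·0.154 + 2·0.1015 + 6·0.0945 + 1·0.1364 + 2·0.0899 + 6·0.0837 + 3·0.1496 + 3·0.0986 + 6·0.0918
 = 0.154 + 0.203 + 0.567 + 0.1364 + 0.1798 + 0.5022 + 0.4488 + 0.2958 + 0.5508
 = 3.0378

3.0378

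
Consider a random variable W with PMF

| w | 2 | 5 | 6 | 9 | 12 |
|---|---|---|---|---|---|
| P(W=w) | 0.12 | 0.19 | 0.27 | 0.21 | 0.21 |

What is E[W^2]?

62.2

E[W^2] = Σ w^2·P(W=w)
 = 4·0.12 + 25·0.19 + 36·0.27 + 81·0.21 + 144·0.21
 = 0.48 + 4.75 + 9.72 + 17.01 + 30.24
 = 62.2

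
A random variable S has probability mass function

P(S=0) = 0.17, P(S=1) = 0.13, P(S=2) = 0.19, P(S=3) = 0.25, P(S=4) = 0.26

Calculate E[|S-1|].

E[|S-1|] = Σ |s-1|·P(S=s)
 = 1·0.17 + 0·0.13 + 1·0.19 + 2·0.25 + 3·0.26
 = 0.17 + 0 + 0.19 + 0.5 + 0.78
 = 1.64

1.64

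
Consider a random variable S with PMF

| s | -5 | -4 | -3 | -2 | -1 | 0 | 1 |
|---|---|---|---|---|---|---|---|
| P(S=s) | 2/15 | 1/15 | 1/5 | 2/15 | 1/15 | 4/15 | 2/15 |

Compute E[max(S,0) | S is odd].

P(S is odd) = 2/15 + 1/5 + 1/15 + 2/15 = 8/15.
E[max(S,0) | S is odd] = [0·2/15 + 0·1/5 + 0·1/15 + 1·2/15] / (8/15)
 = 2/15 / (8/15)
 = 1/4

0.25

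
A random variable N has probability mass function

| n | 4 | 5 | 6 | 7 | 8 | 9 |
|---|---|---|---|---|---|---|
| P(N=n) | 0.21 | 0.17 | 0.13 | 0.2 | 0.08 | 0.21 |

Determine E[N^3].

325.42

E[N^3] = Σ n^3·P(N=n)
 = 64·0.21 + 125·0.17 + 216·0.13 + 343·0.2 + 512·0.08 + 729·0.21
 = 13.44 + 21.25 + 28.08 + 68.6 + 40.96 + 153.09
 = 325.42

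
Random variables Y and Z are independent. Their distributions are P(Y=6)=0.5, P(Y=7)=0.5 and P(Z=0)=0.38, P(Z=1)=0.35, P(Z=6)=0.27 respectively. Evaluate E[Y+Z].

E[Y+Z] = Σ_y Σ_z (y+z) · P(Y=y)P(Z=z)
 = 6·0.19 + 7·0.175 + 12·0.135 + 7·0.19 + 8·0.175 + 13·0.135
 = 1.14 + 1.225 + 1.62 + 1.33 + 1.4 + 1.755
 = 8.47

8.47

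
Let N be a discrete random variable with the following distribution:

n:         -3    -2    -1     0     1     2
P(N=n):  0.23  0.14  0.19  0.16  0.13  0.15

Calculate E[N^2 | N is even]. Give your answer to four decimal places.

2.5778

P(N is even) = 0.14 + 0.16 + 0.15 = 0.45.
E[N^2 | N is even] = [4·0.14 + 0·0.16 + 4·0.15] / 0.45
 = 1.16 / 0.45
 = 116/45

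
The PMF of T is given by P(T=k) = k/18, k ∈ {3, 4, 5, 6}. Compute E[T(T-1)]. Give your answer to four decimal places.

19.2222

E[T(T-1)] = Σ t(t-1)·P(T=t)
 = 6·1/6 + 12·2/9 + 20·5/18 + 30·1/3
 = 1 + 8/3 + 50/9 + 10
 = 173/9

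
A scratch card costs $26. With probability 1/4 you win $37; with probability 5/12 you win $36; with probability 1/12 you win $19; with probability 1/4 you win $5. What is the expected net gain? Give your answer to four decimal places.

1.0833

E[payout] = 37·1/4 + 36·5/12 + 19·1/12 + 5·1/4
 = 37/4 + 15 + 19/12 + 5/4
 = 325/12
Net = 325/12 - 26 = 13/12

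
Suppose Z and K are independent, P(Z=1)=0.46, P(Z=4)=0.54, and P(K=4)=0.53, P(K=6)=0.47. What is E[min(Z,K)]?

E[min(Z,K)] = Σ_z Σ_k min(z,k) · P(Z=z)P(K=k)
 = 1·0.2438 + 1·0.2162 + 4·0.2862 + 4·0.2538
 = 0.2438 + 0.2162 + 1.1448 + 1.0152
 = 2.62

2.62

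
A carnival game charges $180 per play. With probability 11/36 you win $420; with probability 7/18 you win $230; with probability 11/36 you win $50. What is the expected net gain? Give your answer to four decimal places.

E[payout] = 420·11/36 + 230·7/18 + 50·11/36
 = 385/3 + 805/9 + 275/18
 = 4195/18
Net = 4195/18 - 180 = 955/18

53.0556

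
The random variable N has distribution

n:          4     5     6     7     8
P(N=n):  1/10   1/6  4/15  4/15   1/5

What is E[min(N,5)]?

4.9

E[min(N,5)] = Σ min(n,5)·P(N=n)
 = 4·1/10 + 5·1/6 + 5·4/15 + 5·4/15 + 5·1/5
 = 2/5 + 5/6 + 4/3 + 4/3 + 1
 = 49/10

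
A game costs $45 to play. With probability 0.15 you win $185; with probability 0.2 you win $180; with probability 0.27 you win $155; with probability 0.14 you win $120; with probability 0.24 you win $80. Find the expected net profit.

96.6

E[payout] = 185·0.15 + 180·0.2 + 155·0.27 + 120·0.14 + 80·0.24
 = 27.75 + 36 + 41.85 + 16.8 + 19.2
 = 141.6
Net = 141.6 - 45 = 96.6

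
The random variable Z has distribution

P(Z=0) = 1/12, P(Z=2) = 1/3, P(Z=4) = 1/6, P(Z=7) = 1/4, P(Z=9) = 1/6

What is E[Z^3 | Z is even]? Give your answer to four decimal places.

22.8571

P(Z is even) = 1/12 + 1/3 + 1/6 = 7/12.
E[Z^3 | Z is even] = [0·1/12 + 8·1/3 + 64·1/6] / (7/12)
 = 40/3 / (7/12)
 = 160/7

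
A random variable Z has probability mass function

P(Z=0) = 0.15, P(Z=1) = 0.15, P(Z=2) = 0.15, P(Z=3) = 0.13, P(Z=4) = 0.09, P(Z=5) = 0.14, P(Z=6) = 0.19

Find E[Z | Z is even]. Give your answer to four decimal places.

P(Z is even) = 0.15 + 0.15 + 0.09 + 0.19 = 0.58.
E[Z | Z is even] = [0·0.15 + 2·0.15 + 4·0.09 + 6·0.19] / 0.58
 = 1.8 / 0.58
 = 90/29

3.1034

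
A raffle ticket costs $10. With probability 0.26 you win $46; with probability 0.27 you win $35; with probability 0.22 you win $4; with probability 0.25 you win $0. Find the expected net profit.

12.29

E[payout] = 46·0.26 + 35·0.27 + 4·0.22 + 0·0.25
 = 11.96 + 9.45 + 0.88 + 0
 = 22.29
Net = 22.29 - 10 = 12.29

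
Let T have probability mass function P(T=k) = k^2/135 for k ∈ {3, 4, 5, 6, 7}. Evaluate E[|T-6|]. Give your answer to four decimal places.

0.9852

E[|T-6|] = Σ |t-6|·P(T=t)
 = 3·1/15 + 2·16/135 + 1·5/27 + 0·4/15 + 1·49/135
 = 1/5 + 32/135 + 5/27 + 0 + 49/135
 = 133/135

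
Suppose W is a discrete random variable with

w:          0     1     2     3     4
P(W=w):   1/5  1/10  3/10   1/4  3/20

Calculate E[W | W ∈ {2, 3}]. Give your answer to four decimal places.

2.4545

P(W ∈ {2, 3}) = 3/10 + 1/4 = 11/20.
E[W | W ∈ {2, 3}] = [2·3/10 + 3·1/4] / (11/20)
 = 27/20 / (11/20)
 = 27/11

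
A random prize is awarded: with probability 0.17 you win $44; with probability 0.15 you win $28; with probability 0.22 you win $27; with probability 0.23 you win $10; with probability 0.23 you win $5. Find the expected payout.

21.07

E[payout] = 44·0.17 + 28·0.15 + 27·0.22 + 10·0.23 + 5·0.23
 = 7.48 + 4.2 + 5.94 + 2.3 + 1.15
 = 21.07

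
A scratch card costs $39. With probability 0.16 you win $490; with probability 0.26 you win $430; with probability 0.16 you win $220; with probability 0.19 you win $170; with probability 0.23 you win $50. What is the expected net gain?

E[payout] = 490·0.16 + 430·0.26 + 220·0.16 + 170·0.19 + 50·0.23
 = 78.4 + 111.8 + 35.2 + 32.3 + 11.5
 = 269.2
Net = 269.2 - 39 = 230.2

230.2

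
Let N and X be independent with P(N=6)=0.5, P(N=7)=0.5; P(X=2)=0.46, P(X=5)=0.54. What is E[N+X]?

10.12

E[N+X] = Σ_n Σ_x (n+x) · P(N=n)P(X=x)
 = 8·0.23 + 11·0.27 + 9·0.23 + 12·0.27
 = 1.84 + 2.97 + 2.07 + 3.24
 = 10.12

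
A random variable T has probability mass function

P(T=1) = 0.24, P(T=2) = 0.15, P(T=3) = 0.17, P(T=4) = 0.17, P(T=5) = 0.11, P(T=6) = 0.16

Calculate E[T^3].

65.22

E[T^3] = Σ t^3·P(T=t)
 = 1·0.24 + 8·0.15 + 27·0.17 + 64·0.17 + 125·0.11 + 216·0.16
 = 0.24 + 1.2 + 4.59 + 10.88 + 13.75 + 34.56
 = 65.22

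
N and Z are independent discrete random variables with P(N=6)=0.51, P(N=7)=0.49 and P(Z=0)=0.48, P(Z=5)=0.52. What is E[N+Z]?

E[N+Z] = Σ_n Σ_z (n+z) · P(N=n)P(Z=z)
 = 6·0.2448 + 11·0.2652 + 7·0.2352 + 12·0.2548
 = 1.4688 + 2.9172 + 1.6464 + 3.0576
 = 9.09

9.09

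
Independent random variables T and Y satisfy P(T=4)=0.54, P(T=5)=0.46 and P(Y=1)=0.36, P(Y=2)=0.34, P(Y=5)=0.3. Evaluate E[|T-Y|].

2.244

E[|T-Y|] = Σ_t Σ_y |t-y| · P(T=t)P(Y=y)
 = 3·0.1944 + 2·0.1836 + 1·0.162 + 4·0.1656 + 3·0.1564 + 0·0.138
 = 0.5832 + 0.3672 + 0.162 + 0.6624 + 0.4692 + 0
 = 2.244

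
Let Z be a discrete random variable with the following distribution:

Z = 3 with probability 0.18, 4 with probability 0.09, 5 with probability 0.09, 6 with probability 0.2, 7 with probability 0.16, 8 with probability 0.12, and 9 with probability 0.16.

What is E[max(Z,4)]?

6.25

E[max(Z,4)] = Σ max(z,4)·P(Z=z)
 = 4·0.18 + 4·0.09 + 5·0.09 + 6·0.2 + 7·0.16 + 8·0.12 + 9·0.16
 = 0.72 + 0.36 + 0.45 + 1.2 + 1.12 + 0.96 + 1.44
 = 6.25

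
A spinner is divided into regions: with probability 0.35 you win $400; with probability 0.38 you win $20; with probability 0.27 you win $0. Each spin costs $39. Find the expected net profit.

108.6

E[payout] = 400·0.35 + 20·0.38 + 0·0.27
 = 140 + 7.6 + 0
 = 147.6
Net = 147.6 - 39 = 108.6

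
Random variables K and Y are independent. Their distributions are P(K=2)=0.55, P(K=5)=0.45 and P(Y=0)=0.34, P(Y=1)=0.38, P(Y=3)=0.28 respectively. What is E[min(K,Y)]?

1.066

E[min(K,Y)] = Σ_k Σ_y min(k,y) · P(K=k)P(Y=y)
 = 0·0.187 + 1·0.209 + 2·0.154 + 0·0.153 + 1·0.171 + 3·0.126
 = 0 + 0.209 + 0.308 + 0 + 0.171 + 0.378
 = 1.066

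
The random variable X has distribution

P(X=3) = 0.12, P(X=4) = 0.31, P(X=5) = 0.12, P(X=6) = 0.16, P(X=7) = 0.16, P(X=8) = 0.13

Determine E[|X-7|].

E[|X-7|] = Σ |x-7|·P(X=x)
 = 4·0.12 + 3·0.31 + 2·0.12 + 1·0.16 + 0·0.16 + 1·0.13
 = 0.48 + 0.93 + 0.24 + 0.16 + 0 + 0.13
 = 1.94

1.94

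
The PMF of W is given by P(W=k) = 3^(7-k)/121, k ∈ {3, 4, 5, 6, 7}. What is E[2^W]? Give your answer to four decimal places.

13.9504

E[2^W] = Σ 2^w·P(W=w)
 = 8·81/121 + 16·27/121 + 32·9/121 + 64·3/121 + 128·1/121
 = 648/121 + 432/121 + 288/121 + 192/121 + 128/121
 = 1688/121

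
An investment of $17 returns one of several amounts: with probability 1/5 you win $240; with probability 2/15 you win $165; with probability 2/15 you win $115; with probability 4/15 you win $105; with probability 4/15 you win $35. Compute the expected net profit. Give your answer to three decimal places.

105.667

E[payout] = 240·1/5 + 165·2/15 + 115·2/15 + 105·4/15 + 35·4/15
 = 48 + 22 + 46/3 + 28 + 28/3
 = 368/3
Net = 368/3 - 17 = 317/3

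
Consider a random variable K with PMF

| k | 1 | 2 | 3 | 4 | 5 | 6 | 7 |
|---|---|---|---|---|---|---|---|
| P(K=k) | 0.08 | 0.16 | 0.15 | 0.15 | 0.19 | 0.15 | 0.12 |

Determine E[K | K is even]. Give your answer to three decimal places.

P(K is even) = 0.16 + 0.15 + 0.15 = 0.46.
E[K | K is even] = [2·0.16 + 4·0.15 + 6·0.15] / 0.46
 = 1.82 / 0.46
 = 91/23

3.957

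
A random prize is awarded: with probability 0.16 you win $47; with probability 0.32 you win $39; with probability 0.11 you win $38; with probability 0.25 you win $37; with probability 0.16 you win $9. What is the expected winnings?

34.87

E[payout] = 47·0.16 + 39·0.32 + 38·0.11 + 37·0.25 + 9·0.16
 = 7.52 + 12.48 + 4.18 + 9.25 + 1.44
 = 34.87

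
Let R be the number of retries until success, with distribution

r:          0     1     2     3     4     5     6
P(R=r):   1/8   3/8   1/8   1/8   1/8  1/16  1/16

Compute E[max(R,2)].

E[max(R,2)] = Σ max(r,2)·P(R=r)
 = 2·1/8 + 2·3/8 + 2·1/8 + 3·1/8 + 4·1/8 + 5·1/16 + 6·1/16
 = 1/4 + 3/4 + 1/4 + 3/8 + 1/2 + 5/16 + 3/8
 = 45/16

2.8125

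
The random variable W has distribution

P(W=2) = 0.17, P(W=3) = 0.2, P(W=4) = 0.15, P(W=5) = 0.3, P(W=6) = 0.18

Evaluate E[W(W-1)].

E[W(W-1)] = Σ w(w-1)·P(W=w)
 = 2·0.17 + 6·0.2 + 12·0.15 + 20·0.3 + 30·0.18
 = 0.34 + 1.2 + 1.8 + 6 + 5.4
 = 14.74

14.74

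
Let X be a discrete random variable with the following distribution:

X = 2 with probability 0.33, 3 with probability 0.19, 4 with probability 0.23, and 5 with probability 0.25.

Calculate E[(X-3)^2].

E[(X-3)^2] = Σ (x-3)^2·P(X=x)
 = 1·0.33 + 0·0.19 + 1·0.23 + 4·0.25
 = 0.33 + 0 + 0.23 + 1
 = 1.56

1.56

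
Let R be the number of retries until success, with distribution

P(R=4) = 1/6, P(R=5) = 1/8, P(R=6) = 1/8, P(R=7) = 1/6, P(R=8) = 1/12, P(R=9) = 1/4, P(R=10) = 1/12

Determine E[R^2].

52.375

E[R^2] = Σ r^2·P(R=r)
 = 16·1/6 + 25·1/8 + 36·1/8 + 49·1/6 + 64·1/12 + 81·1/4 + 100·1/12
 = 8/3 + 25/8 + 9/2 + 49/6 + 16/3 + 81/4 + 25/3
 = 419/8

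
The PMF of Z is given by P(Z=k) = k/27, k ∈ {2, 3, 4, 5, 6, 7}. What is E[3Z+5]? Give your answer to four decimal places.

E[3Z+5] = Σ (3z+5)·P(Z=z)
 = 11·2/27 + 14·1/9 + 17·4/27 + 20·5/27 + 23·2/9 + 26·7/27
 = 22/27 + 14/9 + 68/27 + 100/27 + 46/9 + 182/27
 = 184/9

20.4444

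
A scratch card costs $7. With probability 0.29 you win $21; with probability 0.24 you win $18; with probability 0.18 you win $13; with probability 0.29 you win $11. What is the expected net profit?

E[payout] = 21·0.29 + 18·0.24 + 13·0.18 + 11·0.29
 = 6.09 + 4.32 + 2.34 + 3.19
 = 15.94
Net = 15.94 - 7 = 8.94

8.94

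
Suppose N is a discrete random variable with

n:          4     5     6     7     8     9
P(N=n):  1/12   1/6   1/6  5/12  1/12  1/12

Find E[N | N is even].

6

P(N is even) = 1/12 + 1/6 + 1/12 = 1/3.
E[N | N is even] = [4·1/12 + 6·1/6 + 8·1/12] / (1/3)
 = 2 / (1/3)
 = 6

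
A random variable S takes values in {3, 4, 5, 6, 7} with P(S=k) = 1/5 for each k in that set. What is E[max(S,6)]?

E[max(S,6)] = Σ max(s,6)·P(S=s)
 = 6·1/5 + 6·1/5 + 6·1/5 + 6·1/5 + 7·1/5
 = 6/5 + 6/5 + 6/5 + 6/5 + 7/5
 = 31/5

6.2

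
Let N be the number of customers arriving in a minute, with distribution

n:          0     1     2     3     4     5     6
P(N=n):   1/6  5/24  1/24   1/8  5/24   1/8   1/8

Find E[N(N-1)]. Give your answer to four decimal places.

9.5833

E[N(N-1)] = Σ n(n-1)·P(N=n)
 = 0·1/6 + 0·5/24 + 2·1/24 + 6·1/8 + 12·5/24 + 20·1/8 + 30·1/8
 = 0 + 0 + 1/12 + 3/4 + 5/2 + 5/2 + 15/4
 = 115/12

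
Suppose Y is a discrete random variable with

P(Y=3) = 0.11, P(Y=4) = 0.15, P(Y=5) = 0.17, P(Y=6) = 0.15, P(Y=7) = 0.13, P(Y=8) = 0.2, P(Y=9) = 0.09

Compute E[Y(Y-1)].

33.5

E[Y(Y-1)] = Σ y(y-1)·P(Y=y)
 = 6·0.11 + 12·0.15 + 20·0.17 + 30·0.15 + 42·0.13 + 56·0.2 + 72·0.09
 = 0.66 + 1.8 + 3.4 + 4.5 + 5.46 + 11.2 + 6.48
 = 33.5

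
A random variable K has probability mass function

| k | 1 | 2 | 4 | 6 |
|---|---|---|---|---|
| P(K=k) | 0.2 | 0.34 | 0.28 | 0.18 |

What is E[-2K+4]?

E[-2K+4] = Σ (-2k+4)·P(K=k)
 = 2·0.2 + 0·0.34 + (-4)·0.28 + (-8)·0.18
 = 0.4 + 0 + (-1.12) + (-1.44)
 = -2.16

-2.16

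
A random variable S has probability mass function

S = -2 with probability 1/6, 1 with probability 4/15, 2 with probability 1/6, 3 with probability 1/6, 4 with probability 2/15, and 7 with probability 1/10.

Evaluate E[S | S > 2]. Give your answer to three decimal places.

4.333

P(S > 2) = 1/6 + 2/15 + 1/10 = 2/5.
E[S | S > 2] = [3·1/6 + 4·2/15 + 7·1/10] / (2/5)
 = 26/15 / (2/5)
 = 13/3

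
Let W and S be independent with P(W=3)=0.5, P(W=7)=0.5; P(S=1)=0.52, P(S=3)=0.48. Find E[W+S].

6.96

E[W+S] = Σ_w Σ_s (w+s) · P(W=w)P(S=s)
 = 4·0.26 + 6·0.24 + 8·0.26 + 10·0.24
 = 1.04 + 1.44 + 2.08 + 2.4
 = 6.96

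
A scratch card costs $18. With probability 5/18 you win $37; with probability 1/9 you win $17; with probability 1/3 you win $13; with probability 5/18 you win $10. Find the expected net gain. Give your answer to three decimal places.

1.278

E[payout] = 37·5/18 + 17·1/9 + 13·1/3 + 10·5/18
 = 185/18 + 17/9 + 13/3 + 25/9
 = 347/18
Net = 347/18 - 18 = 23/18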